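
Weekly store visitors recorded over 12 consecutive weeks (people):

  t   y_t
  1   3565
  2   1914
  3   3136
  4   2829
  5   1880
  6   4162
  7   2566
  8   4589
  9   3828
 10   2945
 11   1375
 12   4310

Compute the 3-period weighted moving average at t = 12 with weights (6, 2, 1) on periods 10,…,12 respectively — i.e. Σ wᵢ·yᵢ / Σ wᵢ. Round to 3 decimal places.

2747.778

Weighted sum: 6·2945 + 2·1375 + 1·4310 = 17670 + 2750 + 4310 = 24730
Weight total: 6 + 2 + 1 = 9
WMA = 24730 / 9 = 2747.778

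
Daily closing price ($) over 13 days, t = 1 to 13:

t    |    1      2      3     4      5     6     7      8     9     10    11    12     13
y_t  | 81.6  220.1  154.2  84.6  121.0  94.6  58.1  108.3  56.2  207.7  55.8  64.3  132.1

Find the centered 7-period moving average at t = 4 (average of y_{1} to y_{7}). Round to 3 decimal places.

116.314

Sum of periods 1–7: 81.6 + 220.1 + 154.2 + 84.6 + 121.0 + 94.6 + 58.1 = 814.2
Divide by 7: 814.2 / 7 = 116.314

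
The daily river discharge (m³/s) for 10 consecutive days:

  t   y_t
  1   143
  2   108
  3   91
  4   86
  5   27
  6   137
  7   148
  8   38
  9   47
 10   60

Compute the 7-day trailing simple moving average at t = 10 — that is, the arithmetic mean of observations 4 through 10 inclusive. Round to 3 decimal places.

77.571

Sum of periods 4–10: 86 + 27 + 137 + 148 + 38 + 47 + 60 = 543
Divide by 7: 543 / 7 = 77.571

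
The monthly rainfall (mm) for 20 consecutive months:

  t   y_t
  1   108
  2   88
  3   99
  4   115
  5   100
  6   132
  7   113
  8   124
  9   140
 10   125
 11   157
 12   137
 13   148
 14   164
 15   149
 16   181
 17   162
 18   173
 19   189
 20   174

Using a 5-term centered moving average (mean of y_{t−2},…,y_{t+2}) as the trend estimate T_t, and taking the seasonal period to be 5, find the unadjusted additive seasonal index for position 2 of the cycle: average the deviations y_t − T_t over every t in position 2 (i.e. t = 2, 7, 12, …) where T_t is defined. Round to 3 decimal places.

Season position 2 occurs at t = 7, 12, 17 (where T_t is defined).
t=7: T_7 = 121.80000; y_7 − T_7 = 113 − 121.80000 = -8.80000
t=12: T_12 = 146.20000; y_12 − T_12 = 137 − 146.20000 = -9.20000
t=17: T_17 = 170.80000; y_17 − T_17 = 162 − 170.80000 = -8.80000
Mean deviation: (-8.80000 + -9.20000 + -8.80000) / 3 = -8.933

-8.933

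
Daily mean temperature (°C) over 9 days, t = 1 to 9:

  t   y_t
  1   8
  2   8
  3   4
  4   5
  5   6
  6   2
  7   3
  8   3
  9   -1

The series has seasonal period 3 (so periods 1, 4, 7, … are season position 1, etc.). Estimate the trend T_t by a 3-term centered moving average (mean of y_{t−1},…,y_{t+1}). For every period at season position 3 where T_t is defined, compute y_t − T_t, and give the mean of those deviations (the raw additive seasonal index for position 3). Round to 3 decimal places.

Season position 3 occurs at t = 3, 6 (where T_t is defined).
t=3: T_3 = 5.66667; y_3 − T_3 = 4 − 5.66667 = -1.66667
t=6: T_6 = 3.66667; y_6 − T_6 = 2 − 3.66667 = -1.66667
Mean deviation: (-1.66667 + -1.66667) / 2 = -1.667

-1.667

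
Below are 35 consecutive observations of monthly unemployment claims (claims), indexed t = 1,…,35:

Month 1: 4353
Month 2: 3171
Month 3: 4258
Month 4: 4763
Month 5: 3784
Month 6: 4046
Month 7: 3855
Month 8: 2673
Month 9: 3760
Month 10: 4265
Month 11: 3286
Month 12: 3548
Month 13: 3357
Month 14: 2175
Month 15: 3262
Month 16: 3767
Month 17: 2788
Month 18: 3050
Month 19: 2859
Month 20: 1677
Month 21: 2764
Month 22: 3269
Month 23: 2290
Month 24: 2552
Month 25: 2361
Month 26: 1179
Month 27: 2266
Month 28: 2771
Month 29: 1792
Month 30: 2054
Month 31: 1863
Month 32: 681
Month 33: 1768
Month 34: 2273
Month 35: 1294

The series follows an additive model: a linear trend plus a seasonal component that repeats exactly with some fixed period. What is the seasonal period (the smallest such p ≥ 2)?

First differences y_{t+1} − y_t: -1182, 1087, 505, -979, 262, -191, -1182, 1087, 505, -979, 262, -191, -1182, 1087, …
The difference pattern repeats every 6 terms and not for any smaller step, so p = 6.

6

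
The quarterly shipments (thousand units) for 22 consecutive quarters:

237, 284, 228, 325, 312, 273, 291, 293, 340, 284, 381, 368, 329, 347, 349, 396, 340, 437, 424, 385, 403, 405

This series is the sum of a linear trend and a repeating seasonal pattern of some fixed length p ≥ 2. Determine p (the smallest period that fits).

7

First differences y_{t+1} − y_t: 47, -56, 97, -13, -39, 18, 2, 47, -56, 97, -13, -39, 18, 2, 47, -56, …
The difference pattern repeats every 7 terms and not for any smaller step, so p = 7.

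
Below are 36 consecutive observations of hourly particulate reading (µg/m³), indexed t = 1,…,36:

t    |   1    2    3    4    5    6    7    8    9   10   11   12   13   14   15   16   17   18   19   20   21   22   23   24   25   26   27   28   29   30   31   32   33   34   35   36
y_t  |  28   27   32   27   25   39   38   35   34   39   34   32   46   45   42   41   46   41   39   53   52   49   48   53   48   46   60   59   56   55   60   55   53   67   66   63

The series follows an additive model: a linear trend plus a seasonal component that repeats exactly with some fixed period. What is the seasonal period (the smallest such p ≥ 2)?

First differences y_{t+1} − y_t: -1, 5, -5, -2, 14, -1, -3, -1, 5, -5, -2, 14, -1, -3, -1, 5, …
The difference pattern repeats every 7 terms and not for any smaller step, so p = 7.

7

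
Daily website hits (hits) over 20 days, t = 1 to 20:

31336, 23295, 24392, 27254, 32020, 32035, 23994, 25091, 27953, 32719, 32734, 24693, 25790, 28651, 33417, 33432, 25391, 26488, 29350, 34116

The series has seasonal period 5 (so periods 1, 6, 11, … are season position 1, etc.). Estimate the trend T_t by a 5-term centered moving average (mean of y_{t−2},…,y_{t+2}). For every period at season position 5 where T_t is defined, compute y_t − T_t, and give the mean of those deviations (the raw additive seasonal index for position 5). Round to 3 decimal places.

Season position 5 occurs at t = 5, 10, 15 (where T_t is defined).
t=5: T_5 = 27939.00000; y_5 − T_5 = 32020 − 27939.00000 = 4081.00000
t=10: T_10 = 28638.00000; y_10 − T_10 = 32719 − 28638.00000 = 4081.00000
t=15: T_15 = 29336.20000; y_15 − T_15 = 33417 − 29336.20000 = 4080.80000
Mean deviation: (4081.00000 + 4081.00000 + 4080.80000) / 3 = 4080.933

4080.933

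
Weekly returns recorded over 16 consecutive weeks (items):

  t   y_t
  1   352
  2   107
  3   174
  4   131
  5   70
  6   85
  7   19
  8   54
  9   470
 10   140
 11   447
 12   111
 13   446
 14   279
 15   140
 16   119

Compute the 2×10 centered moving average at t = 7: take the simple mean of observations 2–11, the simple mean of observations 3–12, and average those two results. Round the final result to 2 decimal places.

169.90

Sum over 2–11: 107 + 174 + 131 + 70 + 85 + 19 + 54 + 470 + 140 + 447 = 1697
Sum over 3–12: 174 + 131 + 70 + 85 + 19 + 54 + 470 + 140 + 447 + 111 = 1701
CMA at t=7 = (1697 + 1701) / (2·10) = 3398 / 20 = 169.90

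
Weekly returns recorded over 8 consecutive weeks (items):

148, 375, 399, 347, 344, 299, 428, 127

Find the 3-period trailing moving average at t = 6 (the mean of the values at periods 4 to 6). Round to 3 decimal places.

330.000

Sum of periods 4–6: 347 + 344 + 299 = 990
Divide by 3: 990 / 3 = 330.000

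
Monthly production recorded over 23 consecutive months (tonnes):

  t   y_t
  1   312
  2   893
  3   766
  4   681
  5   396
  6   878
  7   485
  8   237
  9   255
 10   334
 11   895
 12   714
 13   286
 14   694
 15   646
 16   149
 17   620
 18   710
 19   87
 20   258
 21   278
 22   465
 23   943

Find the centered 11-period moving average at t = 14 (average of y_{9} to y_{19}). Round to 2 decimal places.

Sum of periods 9–19: 255 + 334 + 895 + 714 + 286 + 694 + 646 + 149 + 620 + 710 + 87 = 5390
Divide by 11: 5390 / 11 = 490.00

490.00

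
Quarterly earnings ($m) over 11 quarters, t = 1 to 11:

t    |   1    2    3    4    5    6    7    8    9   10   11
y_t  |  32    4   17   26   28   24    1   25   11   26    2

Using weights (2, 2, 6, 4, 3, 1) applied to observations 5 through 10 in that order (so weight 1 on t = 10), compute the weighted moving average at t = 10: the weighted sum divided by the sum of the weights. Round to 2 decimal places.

Weighted sum: 2·28 + 2·24 + 6·1 + 4·25 + 3·11 + 1·26 = 56 + 48 + 6 + 100 + 33 + 26 = 269
Weight total: 2 + 2 + 6 + 4 + 3 + 1 = 18
WMA = 269 / 18 = 14.94

14.94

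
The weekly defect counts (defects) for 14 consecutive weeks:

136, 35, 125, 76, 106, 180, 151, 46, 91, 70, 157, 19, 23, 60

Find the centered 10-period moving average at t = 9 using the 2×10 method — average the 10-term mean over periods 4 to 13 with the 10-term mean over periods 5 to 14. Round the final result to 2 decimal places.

Sum over 4–13: 76 + 106 + 180 + 151 + 46 + 91 + 70 + 157 + 19 + 23 = 919
Sum over 5–14: 106 + 180 + 151 + 46 + 91 + 70 + 157 + 19 + 23 + 60 = 903
CMA at t=9 = (919 + 903) / (2·10) = 1822 / 20 = 91.10

91.10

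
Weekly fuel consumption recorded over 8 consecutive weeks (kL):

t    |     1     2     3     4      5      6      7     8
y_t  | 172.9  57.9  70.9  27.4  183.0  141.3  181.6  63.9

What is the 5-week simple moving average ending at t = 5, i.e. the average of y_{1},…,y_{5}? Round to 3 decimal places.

Sum of periods 1–5: 172.9 + 57.9 + 70.9 + 27.4 + 183.0 = 512.1
Divide by 5: 512.1 / 5 = 102.420

102.420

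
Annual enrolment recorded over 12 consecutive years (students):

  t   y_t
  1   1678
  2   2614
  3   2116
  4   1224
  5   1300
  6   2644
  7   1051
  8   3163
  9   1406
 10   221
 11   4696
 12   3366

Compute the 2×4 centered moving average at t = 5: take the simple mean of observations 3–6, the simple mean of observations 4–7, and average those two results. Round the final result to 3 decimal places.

1687.875

Sum over 3–6: 2116 + 1224 + 1300 + 2644 = 7284
Sum over 4–7: 1224 + 1300 + 2644 + 1051 = 6219
CMA at t=5 = (7284 + 6219) / (2·4) = 13503 / 8 = 1687.875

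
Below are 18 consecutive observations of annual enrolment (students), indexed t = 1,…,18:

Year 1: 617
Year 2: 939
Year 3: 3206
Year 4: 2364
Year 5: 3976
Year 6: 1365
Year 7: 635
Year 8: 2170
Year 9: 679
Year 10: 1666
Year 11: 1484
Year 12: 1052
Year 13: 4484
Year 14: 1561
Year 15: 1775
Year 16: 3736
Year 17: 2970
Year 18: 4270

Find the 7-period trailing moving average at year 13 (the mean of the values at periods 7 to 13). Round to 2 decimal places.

1738.57

Sum of periods 7–13: 635 + 2170 + 679 + 1666 + 1484 + 1052 + 4484 = 12170
Divide by 7: 12170 / 7 = 1738.57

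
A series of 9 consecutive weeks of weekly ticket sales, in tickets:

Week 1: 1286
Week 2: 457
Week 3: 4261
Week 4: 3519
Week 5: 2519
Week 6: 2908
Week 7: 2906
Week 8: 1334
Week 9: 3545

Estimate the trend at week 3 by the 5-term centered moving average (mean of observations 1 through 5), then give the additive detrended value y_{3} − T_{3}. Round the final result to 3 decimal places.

1852.600

Trend T_3 = (1286 + 457 + 4261 + 3519 + 2519) / 5 = 12042/5 = 2408.40000
Detrended value: 4261 − 2408.40000 = 1852.600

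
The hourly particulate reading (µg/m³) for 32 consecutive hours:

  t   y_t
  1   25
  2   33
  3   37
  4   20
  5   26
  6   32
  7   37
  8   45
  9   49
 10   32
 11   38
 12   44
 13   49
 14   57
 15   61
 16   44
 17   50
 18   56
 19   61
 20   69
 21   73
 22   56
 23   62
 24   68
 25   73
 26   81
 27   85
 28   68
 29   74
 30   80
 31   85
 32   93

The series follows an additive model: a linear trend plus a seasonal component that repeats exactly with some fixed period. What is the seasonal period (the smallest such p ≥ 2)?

6

First differences y_{t+1} − y_t: 8, 4, -17, 6, 6, 5, 8, 4, -17, 6, 6, 5, 8, 4, …
The difference pattern repeats every 6 terms and not for any smaller step, so p = 6.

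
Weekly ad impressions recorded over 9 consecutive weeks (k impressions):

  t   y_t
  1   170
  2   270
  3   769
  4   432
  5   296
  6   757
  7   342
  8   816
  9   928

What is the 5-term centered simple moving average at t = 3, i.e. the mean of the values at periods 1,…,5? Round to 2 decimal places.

387.40

Sum of periods 1–5: 170 + 270 + 769 + 432 + 296 = 1937
Divide by 5: 1937 / 5 = 387.40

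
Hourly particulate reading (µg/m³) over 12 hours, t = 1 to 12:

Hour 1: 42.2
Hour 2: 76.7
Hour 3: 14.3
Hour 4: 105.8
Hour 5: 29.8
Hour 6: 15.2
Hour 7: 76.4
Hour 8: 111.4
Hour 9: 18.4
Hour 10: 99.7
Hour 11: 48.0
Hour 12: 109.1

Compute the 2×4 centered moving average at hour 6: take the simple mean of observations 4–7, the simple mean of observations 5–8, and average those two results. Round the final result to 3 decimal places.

57.500

Sum over 4–7: 105.8 + 29.8 + 15.2 + 76.4 = 227.2
Sum over 5–8: 29.8 + 15.2 + 76.4 + 111.4 = 232.8
CMA at t=6 = (227.2 + 232.8) / (2·4) = 460.0 / 8 = 57.500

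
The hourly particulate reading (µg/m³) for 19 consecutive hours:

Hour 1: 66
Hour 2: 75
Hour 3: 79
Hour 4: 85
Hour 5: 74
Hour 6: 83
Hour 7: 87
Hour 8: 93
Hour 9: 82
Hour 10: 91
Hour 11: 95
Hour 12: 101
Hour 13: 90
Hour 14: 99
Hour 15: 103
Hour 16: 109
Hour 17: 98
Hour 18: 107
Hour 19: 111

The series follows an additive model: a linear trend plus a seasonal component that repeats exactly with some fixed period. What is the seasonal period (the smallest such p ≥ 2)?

First differences y_{t+1} − y_t: 9, 4, 6, -11, 9, 4, 6, -11, 9, 4, …
The difference pattern repeats every 4 terms and not for any smaller step, so p = 4.

4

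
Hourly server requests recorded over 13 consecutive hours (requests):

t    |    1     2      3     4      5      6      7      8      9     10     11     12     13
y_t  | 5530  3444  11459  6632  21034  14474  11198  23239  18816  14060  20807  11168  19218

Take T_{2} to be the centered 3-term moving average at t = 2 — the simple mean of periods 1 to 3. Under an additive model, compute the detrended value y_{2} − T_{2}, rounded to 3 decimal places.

Trend T_2 = (5530 + 3444 + 11459) / 3 = 20433/3 = 6811.00000
Detrended value: 3444 − 6811.00000 = -3367.000

-3367.000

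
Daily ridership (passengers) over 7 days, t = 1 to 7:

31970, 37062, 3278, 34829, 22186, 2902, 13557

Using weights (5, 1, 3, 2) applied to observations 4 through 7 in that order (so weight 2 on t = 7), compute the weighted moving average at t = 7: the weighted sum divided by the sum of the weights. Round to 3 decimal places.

21104.636

Weighted sum: 5·34829 + 1·22186 + 3·2902 + 2·13557 = 174145 + 22186 + 8706 + 27114 = 232151
Weight total: 5 + 1 + 3 + 2 = 11
WMA = 232151 / 11 = 21104.636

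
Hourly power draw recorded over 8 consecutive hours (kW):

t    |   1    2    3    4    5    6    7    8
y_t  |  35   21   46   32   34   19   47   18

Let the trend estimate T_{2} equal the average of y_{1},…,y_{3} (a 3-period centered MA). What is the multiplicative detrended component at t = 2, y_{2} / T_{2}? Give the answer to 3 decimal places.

Trend T_2 = (35 + 21 + 46) / 3 = 102/3 = 34.00000
Ratio to trend: 21 / 34.00000 = 0.618

0.618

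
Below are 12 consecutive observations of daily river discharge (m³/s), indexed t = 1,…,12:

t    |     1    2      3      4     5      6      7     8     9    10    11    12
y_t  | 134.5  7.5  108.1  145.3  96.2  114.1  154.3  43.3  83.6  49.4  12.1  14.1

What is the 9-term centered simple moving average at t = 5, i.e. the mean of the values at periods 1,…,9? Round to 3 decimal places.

98.544

Sum of periods 1–9: 134.5 + 7.5 + 108.1 + 145.3 + 96.2 + 114.1 + 154.3 + 43.3 + 83.6 = 886.9
Divide by 9: 886.9 / 9 = 98.544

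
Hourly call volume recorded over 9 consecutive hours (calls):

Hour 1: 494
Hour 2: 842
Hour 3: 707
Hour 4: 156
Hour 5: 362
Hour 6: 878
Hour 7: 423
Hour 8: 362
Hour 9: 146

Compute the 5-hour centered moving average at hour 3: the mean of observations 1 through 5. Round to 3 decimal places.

512.200

Sum of periods 1–5: 494 + 842 + 707 + 156 + 362 = 2561
Divide by 5: 2561 / 5 = 512.200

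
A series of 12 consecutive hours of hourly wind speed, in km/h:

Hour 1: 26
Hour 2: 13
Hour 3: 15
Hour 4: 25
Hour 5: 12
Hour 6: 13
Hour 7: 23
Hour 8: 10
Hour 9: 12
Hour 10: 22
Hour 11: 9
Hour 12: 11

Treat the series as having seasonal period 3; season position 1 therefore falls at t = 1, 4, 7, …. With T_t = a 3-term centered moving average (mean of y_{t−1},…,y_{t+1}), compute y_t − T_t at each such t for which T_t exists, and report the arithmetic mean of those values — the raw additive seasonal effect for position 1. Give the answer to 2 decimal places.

7.67

Season position 1 occurs at t = 4, 7, 10 (where T_t is defined).
t=4: T_4 = 17.3333; y_4 − T_4 = 25 − 17.3333 = 7.6667
t=7: T_7 = 15.3333; y_7 − T_7 = 23 − 15.3333 = 7.6667
t=10: T_10 = 14.3333; y_10 − T_10 = 22 − 14.3333 = 7.6667
Mean deviation: (7.6667 + 7.6667 + 7.6667) / 3 = 7.67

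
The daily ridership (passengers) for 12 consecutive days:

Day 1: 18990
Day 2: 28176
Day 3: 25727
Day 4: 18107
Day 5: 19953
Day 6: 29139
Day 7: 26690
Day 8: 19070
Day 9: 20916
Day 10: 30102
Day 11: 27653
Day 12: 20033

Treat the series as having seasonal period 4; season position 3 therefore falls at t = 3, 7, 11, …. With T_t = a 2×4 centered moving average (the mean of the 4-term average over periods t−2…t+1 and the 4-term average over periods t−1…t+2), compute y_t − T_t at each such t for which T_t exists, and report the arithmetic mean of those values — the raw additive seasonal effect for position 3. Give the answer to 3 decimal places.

Season position 3 occurs at t = 3, 7 (where T_t is defined).
t=3: T_3 = 22870.37500; y_3 − T_3 = 25727 − 22870.37500 = 2856.62500
t=7: T_7 = 23833.37500; y_7 − T_7 = 26690 − 23833.37500 = 2856.62500
Mean deviation: (2856.62500 + 2856.62500) / 2 = 2856.625

2856.625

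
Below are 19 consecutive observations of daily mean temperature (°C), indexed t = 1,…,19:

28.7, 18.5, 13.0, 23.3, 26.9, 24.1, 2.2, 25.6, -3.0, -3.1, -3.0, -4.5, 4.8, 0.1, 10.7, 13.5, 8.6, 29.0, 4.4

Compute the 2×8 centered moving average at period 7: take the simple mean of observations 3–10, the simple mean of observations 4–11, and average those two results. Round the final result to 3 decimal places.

Sum over 3–10: 13.0 + 23.3 + 26.9 + 24.1 + 2.2 + 25.6 + (-3.0) + (-3.1) = 109.0
Sum over 4–11: 23.3 + 26.9 + 24.1 + 2.2 + 25.6 + (-3.0) + (-3.1) + (-3.0) = 93.0
CMA at t=7 = (109.0 + 93.0) / (2·8) = 202.0 / 16 = 12.625

12.625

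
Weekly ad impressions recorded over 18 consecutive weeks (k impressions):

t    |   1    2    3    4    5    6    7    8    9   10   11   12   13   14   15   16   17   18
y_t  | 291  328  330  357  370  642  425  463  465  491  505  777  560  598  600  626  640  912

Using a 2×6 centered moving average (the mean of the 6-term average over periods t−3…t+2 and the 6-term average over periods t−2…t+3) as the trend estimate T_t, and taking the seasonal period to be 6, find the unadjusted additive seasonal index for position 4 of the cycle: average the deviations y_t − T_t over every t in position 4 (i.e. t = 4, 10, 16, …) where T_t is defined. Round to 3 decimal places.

Season position 4 occurs at t = 4, 10 (where T_t is defined).
t=4: T_4 = 397.50000; y_4 − T_4 = 357 − 397.50000 = -40.50000
t=10: T_10 = 532.25000; y_10 − T_10 = 491 − 532.25000 = -41.25000
Mean deviation: (-40.50000 + -41.25000) / 2 = -40.875

-40.875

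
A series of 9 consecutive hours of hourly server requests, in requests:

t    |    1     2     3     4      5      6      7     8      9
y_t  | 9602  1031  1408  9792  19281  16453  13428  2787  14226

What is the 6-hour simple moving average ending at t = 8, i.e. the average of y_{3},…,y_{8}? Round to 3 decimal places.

Sum of periods 3–8: 1408 + 9792 + 19281 + 16453 + 13428 + 2787 = 63149
Divide by 6: 63149 / 6 = 10524.833

10524.833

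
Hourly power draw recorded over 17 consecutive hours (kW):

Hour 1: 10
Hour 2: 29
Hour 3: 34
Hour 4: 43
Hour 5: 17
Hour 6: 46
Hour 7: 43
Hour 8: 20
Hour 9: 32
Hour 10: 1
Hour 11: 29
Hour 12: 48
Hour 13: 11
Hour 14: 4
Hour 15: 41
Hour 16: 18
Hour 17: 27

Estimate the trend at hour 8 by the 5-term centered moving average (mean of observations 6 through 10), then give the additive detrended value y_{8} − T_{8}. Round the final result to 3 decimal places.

Trend T_8 = (46 + 43 + 20 + 32 + 1) / 5 = 142/5 = 28.40000
Detrended value: 20 − 28.40000 = -8.400

-8.400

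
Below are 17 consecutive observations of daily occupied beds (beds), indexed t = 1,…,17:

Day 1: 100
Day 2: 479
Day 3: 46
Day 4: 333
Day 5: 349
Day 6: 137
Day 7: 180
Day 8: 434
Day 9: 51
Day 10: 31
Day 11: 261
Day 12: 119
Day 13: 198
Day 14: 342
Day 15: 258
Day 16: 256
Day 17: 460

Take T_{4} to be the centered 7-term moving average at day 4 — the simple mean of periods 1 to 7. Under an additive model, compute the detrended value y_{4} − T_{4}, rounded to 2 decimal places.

Trend T_4 = (100 + 479 + 46 + 333 + 349 + 137 + 180) / 7 = 1624/7 = 232.0000
Detrended value: 333 − 232.0000 = 101.00

101.00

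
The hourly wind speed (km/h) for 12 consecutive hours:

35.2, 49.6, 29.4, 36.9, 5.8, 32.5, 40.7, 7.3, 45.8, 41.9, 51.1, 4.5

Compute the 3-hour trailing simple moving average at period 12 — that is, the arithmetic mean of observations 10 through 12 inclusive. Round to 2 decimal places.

Sum of periods 10–12: 41.9 + 51.1 + 4.5 = 97.5
Divide by 3: 97.5 / 3 = 32.50

32.50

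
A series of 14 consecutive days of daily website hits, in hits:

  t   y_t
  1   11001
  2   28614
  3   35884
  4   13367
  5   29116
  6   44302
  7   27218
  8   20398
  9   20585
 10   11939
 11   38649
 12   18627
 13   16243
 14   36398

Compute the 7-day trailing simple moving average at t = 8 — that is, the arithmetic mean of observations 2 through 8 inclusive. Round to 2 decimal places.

28414.14

Sum of periods 2–8: 28614 + 35884 + 13367 + 29116 + 44302 + 27218 + 20398 = 198899
Divide by 7: 198899 / 7 = 28414.14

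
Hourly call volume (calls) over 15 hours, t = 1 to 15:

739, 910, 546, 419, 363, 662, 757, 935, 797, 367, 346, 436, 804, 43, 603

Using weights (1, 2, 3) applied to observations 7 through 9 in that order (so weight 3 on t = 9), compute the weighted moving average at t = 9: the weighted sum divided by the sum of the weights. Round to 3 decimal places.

836.333

Weighted sum: 1·757 + 2·935 + 3·797 = 757 + 1870 + 2391 = 5018
Weight total: 1 + 2 + 3 = 6
WMA = 5018 / 6 = 836.333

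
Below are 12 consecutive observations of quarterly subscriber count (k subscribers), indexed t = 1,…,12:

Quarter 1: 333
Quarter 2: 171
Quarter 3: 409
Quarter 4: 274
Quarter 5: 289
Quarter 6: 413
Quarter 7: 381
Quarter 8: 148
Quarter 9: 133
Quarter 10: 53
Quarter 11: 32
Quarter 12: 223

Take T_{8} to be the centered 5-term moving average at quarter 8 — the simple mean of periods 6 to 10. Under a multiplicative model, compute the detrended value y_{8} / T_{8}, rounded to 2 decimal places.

Trend T_8 = (413 + 381 + 148 + 133 + 53) / 5 = 1128/5 = 225.6000
Ratio to trend: 148 / 225.6000 = 0.66

0.66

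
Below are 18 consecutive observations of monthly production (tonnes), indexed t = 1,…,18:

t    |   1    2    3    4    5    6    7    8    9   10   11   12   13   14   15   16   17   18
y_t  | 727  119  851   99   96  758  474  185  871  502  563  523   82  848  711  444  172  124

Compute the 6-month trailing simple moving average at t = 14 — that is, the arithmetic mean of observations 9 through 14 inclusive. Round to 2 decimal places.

564.83

Sum of periods 9–14: 871 + 502 + 563 + 523 + 82 + 848 = 3389
Divide by 6: 3389 / 6 = 564.83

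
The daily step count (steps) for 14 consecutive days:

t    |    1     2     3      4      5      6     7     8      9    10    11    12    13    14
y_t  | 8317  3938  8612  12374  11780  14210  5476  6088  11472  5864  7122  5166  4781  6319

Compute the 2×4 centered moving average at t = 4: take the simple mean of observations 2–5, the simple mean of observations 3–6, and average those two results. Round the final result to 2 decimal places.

Sum over 2–5: 3938 + 8612 + 12374 + 11780 = 36704
Sum over 3–6: 8612 + 12374 + 11780 + 14210 = 46976
CMA at t=4 = (36704 + 46976) / (2·4) = 83680 / 8 = 10460.00

10460.00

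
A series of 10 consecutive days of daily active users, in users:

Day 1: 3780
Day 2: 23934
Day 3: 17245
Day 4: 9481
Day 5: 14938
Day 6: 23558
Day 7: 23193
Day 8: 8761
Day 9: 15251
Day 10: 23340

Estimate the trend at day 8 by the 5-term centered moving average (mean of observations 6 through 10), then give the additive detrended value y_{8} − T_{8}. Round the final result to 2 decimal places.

Trend T_8 = (23558 + 23193 + 8761 + 15251 + 23340) / 5 = 94103/5 = 18820.6000
Detrended value: 8761 − 18820.6000 = -10059.60

-10059.60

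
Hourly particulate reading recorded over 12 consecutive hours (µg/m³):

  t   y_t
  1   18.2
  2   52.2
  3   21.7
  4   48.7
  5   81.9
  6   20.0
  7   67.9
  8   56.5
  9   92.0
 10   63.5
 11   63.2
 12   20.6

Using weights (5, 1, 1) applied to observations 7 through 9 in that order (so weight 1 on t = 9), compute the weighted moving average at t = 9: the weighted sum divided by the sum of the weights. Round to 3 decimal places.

69.714

Weighted sum: 5·67.9 + 1·56.5 + 1·92.0 = 339.5 + 56.5 + 92.0 = 488.0
Weight total: 5 + 1 + 1 = 7
WMA = 488.0 / 7 = 69.714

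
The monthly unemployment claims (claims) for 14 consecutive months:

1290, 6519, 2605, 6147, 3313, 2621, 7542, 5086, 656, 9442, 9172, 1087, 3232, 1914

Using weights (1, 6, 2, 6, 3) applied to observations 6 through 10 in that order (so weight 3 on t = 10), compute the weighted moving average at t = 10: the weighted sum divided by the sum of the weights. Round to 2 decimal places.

Weighted sum: 1·2621 + 6·7542 + 2·5086 + 6·656 + 3·9442 = 2621 + 45252 + 10172 + 3936 + 28326 = 90307
Weight total: 1 + 6 + 2 + 6 + 3 = 18
WMA = 90307 / 18 = 5017.06

5017.06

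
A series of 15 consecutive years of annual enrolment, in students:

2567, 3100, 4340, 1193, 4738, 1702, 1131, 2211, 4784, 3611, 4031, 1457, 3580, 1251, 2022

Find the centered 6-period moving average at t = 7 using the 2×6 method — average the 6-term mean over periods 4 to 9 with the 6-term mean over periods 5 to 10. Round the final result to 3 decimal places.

Sum over 4–9: 1193 + 4738 + 1702 + 1131 + 2211 + 4784 = 15759
Sum over 5–10: 4738 + 1702 + 1131 + 2211 + 4784 + 3611 = 18177
CMA at t=7 = (15759 + 18177) / (2·6) = 33936 / 12 = 2828.000

2828.000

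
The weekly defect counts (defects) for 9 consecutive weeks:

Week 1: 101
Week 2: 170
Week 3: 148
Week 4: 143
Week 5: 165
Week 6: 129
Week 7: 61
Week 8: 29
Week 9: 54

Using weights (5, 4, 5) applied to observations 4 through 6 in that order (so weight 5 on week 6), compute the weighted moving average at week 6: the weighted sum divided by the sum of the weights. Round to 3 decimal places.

144.286

Weighted sum: 5·143 + 4·165 + 5·129 = 715 + 660 + 645 = 2020
Weight total: 5 + 4 + 5 = 14
WMA = 2020 / 14 = 144.286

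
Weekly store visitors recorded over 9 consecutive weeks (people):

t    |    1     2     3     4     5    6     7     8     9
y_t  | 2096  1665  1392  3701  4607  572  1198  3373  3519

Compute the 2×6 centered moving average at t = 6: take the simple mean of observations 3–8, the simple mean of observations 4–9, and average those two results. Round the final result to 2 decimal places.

Sum over 3–8: 1392 + 3701 + 4607 + 572 + 1198 + 3373 = 14843
Sum over 4–9: 3701 + 4607 + 572 + 1198 + 3373 + 3519 = 16970
CMA at t=6 = (14843 + 16970) / (2·6) = 31813 / 12 = 2651.08

2651.08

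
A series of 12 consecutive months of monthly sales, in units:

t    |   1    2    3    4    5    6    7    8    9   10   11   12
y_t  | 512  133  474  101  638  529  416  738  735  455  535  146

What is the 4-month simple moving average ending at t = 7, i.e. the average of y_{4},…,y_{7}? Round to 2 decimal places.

Sum of periods 4–7: 101 + 638 + 529 + 416 = 1684
Divide by 4: 1684 / 4 = 421.00

421.00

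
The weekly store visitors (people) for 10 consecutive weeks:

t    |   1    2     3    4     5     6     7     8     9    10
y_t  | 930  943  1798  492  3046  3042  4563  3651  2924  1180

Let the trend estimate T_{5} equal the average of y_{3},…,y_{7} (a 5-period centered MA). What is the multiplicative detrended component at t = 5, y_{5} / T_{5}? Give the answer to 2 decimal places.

Trend T_5 = (1798 + 492 + 3046 + 3042 + 4563) / 5 = 12941/5 = 2588.2000
Ratio to trend: 3046 / 2588.2000 = 1.18

1.18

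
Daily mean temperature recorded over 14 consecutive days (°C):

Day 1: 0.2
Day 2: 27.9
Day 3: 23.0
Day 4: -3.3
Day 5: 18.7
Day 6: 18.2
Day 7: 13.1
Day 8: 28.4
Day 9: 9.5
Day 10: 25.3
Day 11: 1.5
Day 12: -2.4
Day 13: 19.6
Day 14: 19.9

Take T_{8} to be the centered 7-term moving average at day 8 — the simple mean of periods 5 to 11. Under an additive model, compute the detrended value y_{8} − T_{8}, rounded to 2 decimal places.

Trend T_8 = (18.7 + 18.2 + 13.1 + 28.4 + 9.5 + 25.3 + 1.5) / 7 = 114.7/7 = 16.3857
Detrended value: 28.4 − 16.3857 = 12.01

12.01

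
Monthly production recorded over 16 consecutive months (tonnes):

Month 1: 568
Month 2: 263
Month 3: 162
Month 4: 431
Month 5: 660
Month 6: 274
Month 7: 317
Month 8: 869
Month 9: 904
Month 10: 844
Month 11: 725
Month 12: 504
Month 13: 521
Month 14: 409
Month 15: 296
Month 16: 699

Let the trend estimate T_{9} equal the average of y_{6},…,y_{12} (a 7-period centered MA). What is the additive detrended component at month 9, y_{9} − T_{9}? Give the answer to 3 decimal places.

270.143

Trend T_9 = (274 + 317 + 869 + 904 + 844 + 725 + 504) / 7 = 4437/7 = 633.85714
Detrended value: 904 − 633.85714 = 270.143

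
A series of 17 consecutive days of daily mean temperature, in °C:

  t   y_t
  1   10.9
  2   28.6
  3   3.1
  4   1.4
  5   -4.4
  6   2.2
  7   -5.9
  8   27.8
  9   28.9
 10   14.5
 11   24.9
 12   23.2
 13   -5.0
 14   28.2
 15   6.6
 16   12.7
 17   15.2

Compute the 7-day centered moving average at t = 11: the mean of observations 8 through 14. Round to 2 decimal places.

20.36

Sum of periods 8–14: 27.8 + 28.9 + 14.5 + 24.9 + 23.2 + (-5.0) + 28.2 = 142.5
Divide by 7: 142.5 / 7 = 20.36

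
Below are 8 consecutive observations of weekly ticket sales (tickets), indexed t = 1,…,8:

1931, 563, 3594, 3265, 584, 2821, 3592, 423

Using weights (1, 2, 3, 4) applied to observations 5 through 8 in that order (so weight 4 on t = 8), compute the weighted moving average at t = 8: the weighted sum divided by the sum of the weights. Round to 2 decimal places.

1869.40

Weighted sum: 1·584 + 2·2821 + 3·3592 + 4·423 = 584 + 5642 + 10776 + 1692 = 18694
Weight total: 1 + 2 + 3 + 4 = 10
WMA = 18694 / 10 = 1869.40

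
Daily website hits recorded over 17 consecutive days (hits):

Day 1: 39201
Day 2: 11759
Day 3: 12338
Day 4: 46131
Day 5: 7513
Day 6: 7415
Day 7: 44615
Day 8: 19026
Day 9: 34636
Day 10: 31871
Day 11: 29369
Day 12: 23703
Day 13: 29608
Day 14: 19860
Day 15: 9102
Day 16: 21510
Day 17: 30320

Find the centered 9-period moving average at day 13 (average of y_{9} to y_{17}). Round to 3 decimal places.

25553.222

Sum of periods 9–17: 34636 + 31871 + 29369 + 23703 + 29608 + 19860 + 9102 + 21510 + 30320 = 229979
Divide by 9: 229979 / 9 = 25553.222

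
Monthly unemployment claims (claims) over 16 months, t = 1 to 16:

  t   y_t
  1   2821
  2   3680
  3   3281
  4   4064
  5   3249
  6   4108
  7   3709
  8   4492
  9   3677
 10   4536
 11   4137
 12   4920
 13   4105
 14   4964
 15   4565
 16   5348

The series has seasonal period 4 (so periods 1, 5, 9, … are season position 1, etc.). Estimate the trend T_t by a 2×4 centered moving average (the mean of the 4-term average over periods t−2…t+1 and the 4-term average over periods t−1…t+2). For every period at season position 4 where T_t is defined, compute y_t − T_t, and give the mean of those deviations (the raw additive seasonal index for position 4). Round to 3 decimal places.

442.000

Season position 4 occurs at t = 4, 8, 12 (where T_t is defined).
t=4: T_4 = 3622.00000; y_4 − T_4 = 4064 − 3622.00000 = 442.00000
t=8: T_8 = 4050.00000; y_8 − T_8 = 4492 − 4050.00000 = 442.00000
t=12: T_12 = 4478.00000; y_12 − T_12 = 4920 − 4478.00000 = 442.00000
Mean deviation: (442.00000 + 442.00000 + 442.00000) / 3 = 442.000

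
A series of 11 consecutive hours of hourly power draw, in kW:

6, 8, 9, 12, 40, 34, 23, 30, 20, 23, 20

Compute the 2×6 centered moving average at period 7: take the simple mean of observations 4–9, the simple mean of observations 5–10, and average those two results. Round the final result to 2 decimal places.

27.42

Sum over 4–9: 12 + 40 + 34 + 23 + 30 + 20 = 159
Sum over 5–10: 40 + 34 + 23 + 30 + 20 + 23 = 170
CMA at t=7 = (159 + 170) / (2·6) = 329 / 12 = 27.42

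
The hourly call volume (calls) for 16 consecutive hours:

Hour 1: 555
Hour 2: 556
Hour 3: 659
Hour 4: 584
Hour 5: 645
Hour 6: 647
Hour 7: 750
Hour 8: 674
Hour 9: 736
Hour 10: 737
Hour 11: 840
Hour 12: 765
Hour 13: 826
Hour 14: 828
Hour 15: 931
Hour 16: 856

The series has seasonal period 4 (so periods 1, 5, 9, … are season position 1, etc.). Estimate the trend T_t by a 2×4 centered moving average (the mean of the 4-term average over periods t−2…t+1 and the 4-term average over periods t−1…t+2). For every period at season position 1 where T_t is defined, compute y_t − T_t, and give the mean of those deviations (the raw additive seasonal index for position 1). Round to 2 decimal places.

Season position 1 occurs at t = 5, 9, 13 (where T_t is defined).
t=5: T_5 = 645.1250; y_5 − T_5 = 645 − 645.1250 = -0.1250
t=9: T_9 = 735.5000; y_9 − T_9 = 736 − 735.5000 = 0.5000
t=13: T_13 = 826.1250; y_13 − T_13 = 826 − 826.1250 = -0.1250
Mean deviation: (-0.1250 + 0.5000 + -0.1250) / 3 = 0.08

0.08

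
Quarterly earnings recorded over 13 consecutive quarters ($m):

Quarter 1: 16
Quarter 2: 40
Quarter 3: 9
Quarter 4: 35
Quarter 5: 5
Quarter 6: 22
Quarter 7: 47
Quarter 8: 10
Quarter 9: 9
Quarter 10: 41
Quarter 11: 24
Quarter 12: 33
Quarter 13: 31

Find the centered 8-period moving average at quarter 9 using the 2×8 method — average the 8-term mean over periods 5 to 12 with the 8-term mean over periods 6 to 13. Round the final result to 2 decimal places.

25.50

Sum over 5–12: 5 + 22 + 47 + 10 + 9 + 41 + 24 + 33 = 191
Sum over 6–13: 22 + 47 + 10 + 9 + 41 + 24 + 33 + 31 = 217
CMA at t=9 = (191 + 217) / (2·8) = 408 / 16 = 25.50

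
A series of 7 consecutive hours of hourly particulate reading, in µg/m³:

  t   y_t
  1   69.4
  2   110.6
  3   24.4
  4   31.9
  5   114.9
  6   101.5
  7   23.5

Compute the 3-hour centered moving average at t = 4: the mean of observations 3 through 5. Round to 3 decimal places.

Sum of periods 3–5: 24.4 + 31.9 + 114.9 = 171.2
Divide by 3: 171.2 / 3 = 57.067

57.067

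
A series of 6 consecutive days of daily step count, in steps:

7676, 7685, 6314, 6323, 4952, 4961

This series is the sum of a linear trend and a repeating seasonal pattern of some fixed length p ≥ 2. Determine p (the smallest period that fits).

2

First differences y_{t+1} − y_t: 9, -1371, 9, -1371, 9, …
The difference pattern repeats every 2 terms and not for any smaller step, so p = 2.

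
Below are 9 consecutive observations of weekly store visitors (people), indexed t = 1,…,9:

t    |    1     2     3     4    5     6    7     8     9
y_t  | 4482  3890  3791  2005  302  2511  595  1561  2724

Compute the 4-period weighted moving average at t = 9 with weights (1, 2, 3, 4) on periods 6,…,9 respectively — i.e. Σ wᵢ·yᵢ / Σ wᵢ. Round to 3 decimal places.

1928.000

Weighted sum: 1·2511 + 2·595 + 3·1561 + 4·2724 = 2511 + 1190 + 4683 + 10896 = 19280
Weight total: 1 + 2 + 3 + 4 = 10
WMA = 19280 / 10 = 1928.000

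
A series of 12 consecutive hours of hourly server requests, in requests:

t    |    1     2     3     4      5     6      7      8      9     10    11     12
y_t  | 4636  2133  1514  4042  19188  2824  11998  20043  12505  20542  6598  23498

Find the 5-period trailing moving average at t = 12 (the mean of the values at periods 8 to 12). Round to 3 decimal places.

Sum of periods 8–12: 20043 + 12505 + 20542 + 6598 + 23498 = 83186
Divide by 5: 83186 / 5 = 16637.200

16637.200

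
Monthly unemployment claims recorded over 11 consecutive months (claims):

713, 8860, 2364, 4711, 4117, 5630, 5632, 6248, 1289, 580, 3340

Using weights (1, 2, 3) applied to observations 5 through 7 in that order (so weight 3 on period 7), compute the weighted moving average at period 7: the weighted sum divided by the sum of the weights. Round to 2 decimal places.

Weighted sum: 1·4117 + 2·5630 + 3·5632 = 4117 + 11260 + 16896 = 32273
Weight total: 1 + 2 + 3 = 6
WMA = 32273 / 6 = 5378.83

5378.83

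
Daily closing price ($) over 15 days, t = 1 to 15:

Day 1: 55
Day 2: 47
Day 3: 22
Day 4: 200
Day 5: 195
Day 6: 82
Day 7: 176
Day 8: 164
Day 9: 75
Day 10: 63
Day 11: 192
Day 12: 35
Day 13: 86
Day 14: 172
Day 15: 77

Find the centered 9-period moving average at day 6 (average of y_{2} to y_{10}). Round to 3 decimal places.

Sum of periods 2–10: 47 + 22 + 200 + 195 + 82 + 176 + 164 + 75 + 63 = 1024
Divide by 9: 1024 / 9 = 113.778

113.778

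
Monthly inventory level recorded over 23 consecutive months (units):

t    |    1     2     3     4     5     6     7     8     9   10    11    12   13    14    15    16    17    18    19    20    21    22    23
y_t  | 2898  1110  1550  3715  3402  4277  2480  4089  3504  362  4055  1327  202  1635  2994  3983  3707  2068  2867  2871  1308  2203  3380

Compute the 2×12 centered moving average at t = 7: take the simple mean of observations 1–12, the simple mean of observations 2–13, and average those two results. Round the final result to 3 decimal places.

2618.417

Sum over 1–12: 2898 + 1110 + 1550 + 3715 + 3402 + 4277 + 2480 + 4089 + 3504 + 362 + 4055 + 1327 = 32769
Sum over 2–13: 1110 + 1550 + 3715 + 3402 + 4277 + 2480 + 4089 + 3504 + 362 + 4055 + 1327 + 202 = 30073
CMA at t=7 = (32769 + 30073) / (2·12) = 62842 / 24 = 2618.417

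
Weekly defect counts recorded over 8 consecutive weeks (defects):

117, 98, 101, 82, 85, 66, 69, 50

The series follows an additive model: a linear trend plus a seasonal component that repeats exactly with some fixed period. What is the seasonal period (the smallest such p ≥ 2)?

First differences y_{t+1} − y_t: -19, 3, -19, 3, -19, 3, …
The difference pattern repeats every 2 terms and not for any smaller step, so p = 2.

2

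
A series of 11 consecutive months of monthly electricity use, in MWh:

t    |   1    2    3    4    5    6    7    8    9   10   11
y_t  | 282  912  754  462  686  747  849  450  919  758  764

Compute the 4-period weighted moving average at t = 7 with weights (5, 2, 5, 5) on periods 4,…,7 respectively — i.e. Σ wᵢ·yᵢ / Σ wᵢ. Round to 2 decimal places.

686.00

Weighted sum: 5·462 + 2·686 + 5·747 + 5·849 = 2310 + 1372 + 3735 + 4245 = 11662
Weight total: 5 + 2 + 5 + 5 = 17
WMA = 11662 / 17 = 686.00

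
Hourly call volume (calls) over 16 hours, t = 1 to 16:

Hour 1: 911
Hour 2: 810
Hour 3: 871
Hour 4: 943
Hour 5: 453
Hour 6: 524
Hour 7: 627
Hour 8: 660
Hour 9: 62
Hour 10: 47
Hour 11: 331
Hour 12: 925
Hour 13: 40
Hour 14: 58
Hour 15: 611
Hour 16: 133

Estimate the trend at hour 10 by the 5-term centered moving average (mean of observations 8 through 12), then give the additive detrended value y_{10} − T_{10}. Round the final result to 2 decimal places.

-358.00

Trend T_10 = (660 + 62 + 47 + 331 + 925) / 5 = 2025/5 = 405.0000
Detrended value: 47 − 405.0000 = -358.00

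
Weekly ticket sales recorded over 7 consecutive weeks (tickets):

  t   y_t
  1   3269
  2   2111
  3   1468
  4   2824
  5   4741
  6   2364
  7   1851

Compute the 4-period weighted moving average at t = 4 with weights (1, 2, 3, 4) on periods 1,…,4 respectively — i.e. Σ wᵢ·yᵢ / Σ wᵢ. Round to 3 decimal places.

2319.100

Weighted sum: 1·3269 + 2·2111 + 3·1468 + 4·2824 = 3269 + 4222 + 4404 + 11296 = 23191
Weight total: 1 + 2 + 3 + 4 = 10
WMA = 23191 / 10 = 2319.100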